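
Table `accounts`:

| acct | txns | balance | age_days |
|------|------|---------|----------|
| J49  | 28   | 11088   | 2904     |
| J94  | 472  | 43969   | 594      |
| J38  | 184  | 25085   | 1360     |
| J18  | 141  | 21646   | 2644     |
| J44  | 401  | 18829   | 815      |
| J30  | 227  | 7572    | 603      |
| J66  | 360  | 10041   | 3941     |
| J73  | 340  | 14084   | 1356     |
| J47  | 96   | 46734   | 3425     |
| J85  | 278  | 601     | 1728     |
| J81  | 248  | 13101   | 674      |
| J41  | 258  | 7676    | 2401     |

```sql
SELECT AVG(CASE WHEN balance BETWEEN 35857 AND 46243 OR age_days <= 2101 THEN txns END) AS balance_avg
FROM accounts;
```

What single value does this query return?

acct=J49: ✗
acct=J94: ✓ → 472
acct=J38: ✓ → 184
acct=J18: ✗
acct=J44: ✓ → 401
acct=J30: ✓ → 227
acct=J66: ✗
acct=J73: ✓ → 340
acct=J47: ✗
acct=J85: ✓ → 278
acct=J81: ✓ → 248
acct=J41: ✗
balance_avg = (472 + 184 + 401 + 227 + 340 + 278 + 248) / 7 = 307.1428571429

307.1428571429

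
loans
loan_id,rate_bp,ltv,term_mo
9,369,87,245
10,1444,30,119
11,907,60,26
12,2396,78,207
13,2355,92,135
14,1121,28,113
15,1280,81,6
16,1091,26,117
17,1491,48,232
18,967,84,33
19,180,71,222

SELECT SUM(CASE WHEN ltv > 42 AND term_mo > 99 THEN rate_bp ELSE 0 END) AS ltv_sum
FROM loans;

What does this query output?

loan_id=9: ✓ → 369
loan_id=10: ✗
loan_id=11: ✗
loan_id=12: ✓ → 2396
loan_id=13: ✓ → 2355
loan_id=14: ✗
loan_id=15: ✗
loan_id=16: ✗
loan_id=17: ✓ → 1491
loan_id=18: ✗
loan_id=19: ✓ → 180
ltv_sum = 369 + 2396 + 2355 + 1491 + 180 = 6791

6791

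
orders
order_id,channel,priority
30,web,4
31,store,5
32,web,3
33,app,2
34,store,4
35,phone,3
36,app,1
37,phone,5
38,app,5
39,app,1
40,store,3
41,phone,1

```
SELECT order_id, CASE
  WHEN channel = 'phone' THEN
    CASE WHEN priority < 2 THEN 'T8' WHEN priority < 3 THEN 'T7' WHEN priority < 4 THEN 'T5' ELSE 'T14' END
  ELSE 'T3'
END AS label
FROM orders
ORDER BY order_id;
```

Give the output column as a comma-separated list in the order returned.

order_id=30: channel='web' → outer ELSE → T3
order_id=31: channel='store' → outer ELSE → T3
order_id=32: channel='web' → outer ELSE → T3
order_id=33: channel='app' → outer ELSE → T3
order_id=34: channel='store' → outer ELSE → T3
order_id=35: channel='phone' → inner[priority < 4] → T5
order_id=36: channel='app' → outer ELSE → T3
order_id=37: channel='phone' → inner[ELSE] → T14
order_id=38: channel='app' → outer ELSE → T3
order_id=39: channel='app' → outer ELSE → T3
order_id=40: channel='store' → outer ELSE → T3
order_id=41: channel='phone' → inner[priority < 2] → T8

T3, T3, T3, T3, T3, T5, T3, T14, T3, T3, T3, T8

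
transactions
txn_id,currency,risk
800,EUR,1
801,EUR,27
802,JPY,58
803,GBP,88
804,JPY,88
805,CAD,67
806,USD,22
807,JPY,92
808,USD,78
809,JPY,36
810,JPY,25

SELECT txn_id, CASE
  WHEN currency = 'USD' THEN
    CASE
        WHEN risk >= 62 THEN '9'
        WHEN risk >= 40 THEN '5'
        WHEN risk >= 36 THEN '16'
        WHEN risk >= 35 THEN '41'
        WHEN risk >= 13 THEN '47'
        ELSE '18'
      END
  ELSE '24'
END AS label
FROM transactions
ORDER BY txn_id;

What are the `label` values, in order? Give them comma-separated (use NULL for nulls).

24, 24, 24, 24, 24, 24, 47, 24, 9, 24, 24

txn_id=800: currency='EUR' → outer ELSE → 24
txn_id=801: currency='EUR' → outer ELSE → 24
txn_id=802: currency='JPY' → outer ELSE → 24
txn_id=803: currency='GBP' → outer ELSE → 24
txn_id=804: currency='JPY' → outer ELSE → 24
txn_id=805: currency='CAD' → outer ELSE → 24
txn_id=806: currency='USD' → inner[risk >= 13] → 47
txn_id=807: currency='JPY' → outer ELSE → 24
txn_id=808: currency='USD' → inner[risk >= 62] → 9
txn_id=809: currency='JPY' → outer ELSE → 24
txn_id=810: currency='JPY' → outer ELSE → 24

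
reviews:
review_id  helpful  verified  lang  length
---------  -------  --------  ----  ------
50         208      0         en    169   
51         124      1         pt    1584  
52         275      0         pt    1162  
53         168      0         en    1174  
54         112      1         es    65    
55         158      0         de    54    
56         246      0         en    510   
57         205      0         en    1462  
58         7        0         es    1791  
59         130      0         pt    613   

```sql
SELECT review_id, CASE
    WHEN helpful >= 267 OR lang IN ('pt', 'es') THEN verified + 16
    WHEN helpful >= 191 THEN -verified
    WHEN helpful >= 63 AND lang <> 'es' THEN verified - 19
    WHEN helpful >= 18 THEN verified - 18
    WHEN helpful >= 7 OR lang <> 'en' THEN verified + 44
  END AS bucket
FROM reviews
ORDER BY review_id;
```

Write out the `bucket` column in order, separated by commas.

0, 17, 16, -19, 17, -19, 0, 0, 16, 16

review_id=50: helpful >= 191 → 0
review_id=51: helpful >= 267 OR lang IN ('pt', 'es') → 17
review_id=52: helpful >= 267 OR lang IN ('pt', 'es') → 16
review_id=53: helpful >= 63 AND lang <> 'es' → -19
review_id=54: helpful >= 267 OR lang IN ('pt', 'es') → 17
review_id=55: helpful >= 63 AND lang <> 'es' → -19
review_id=56: helpful >= 191 → 0
review_id=57: helpful >= 191 → 0
review_id=58: helpful >= 267 OR lang IN ('pt', 'es') → 16
review_id=59: helpful >= 267 OR lang IN ('pt', 'es') → 16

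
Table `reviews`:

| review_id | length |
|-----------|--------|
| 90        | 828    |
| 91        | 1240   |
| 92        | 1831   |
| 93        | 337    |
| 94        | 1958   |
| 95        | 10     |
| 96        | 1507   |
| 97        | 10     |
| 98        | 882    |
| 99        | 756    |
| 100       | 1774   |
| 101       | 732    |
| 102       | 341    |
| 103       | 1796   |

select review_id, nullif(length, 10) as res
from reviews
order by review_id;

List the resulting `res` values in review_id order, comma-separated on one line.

review_id=90: length=828 vs 10: differ → 828
review_id=91: length=1240 vs 10: differ → 1240
review_id=92: length=1831 vs 10: differ → 1831
review_id=93: length=337 vs 10: differ → 337
review_id=94: length=1958 vs 10: differ → 1958
review_id=95: length=10 vs 10: equal → NULL
review_id=96: length=1507 vs 10: differ → 1507
review_id=97: length=10 vs 10: equal → NULL
review_id=98: length=882 vs 10: differ → 882
review_id=99: length=756 vs 10: differ → 756
review_id=100: length=1774 vs 10: differ → 1774
review_id=101: length=732 vs 10: differ → 732
review_id=102: length=341 vs 10: differ → 341
review_id=103: length=1796 vs 10: differ → 1796

828, 1240, 1831, 337, 1958, NULL, 1507, NULL, 882, 756, 1774, 732, 341, 1796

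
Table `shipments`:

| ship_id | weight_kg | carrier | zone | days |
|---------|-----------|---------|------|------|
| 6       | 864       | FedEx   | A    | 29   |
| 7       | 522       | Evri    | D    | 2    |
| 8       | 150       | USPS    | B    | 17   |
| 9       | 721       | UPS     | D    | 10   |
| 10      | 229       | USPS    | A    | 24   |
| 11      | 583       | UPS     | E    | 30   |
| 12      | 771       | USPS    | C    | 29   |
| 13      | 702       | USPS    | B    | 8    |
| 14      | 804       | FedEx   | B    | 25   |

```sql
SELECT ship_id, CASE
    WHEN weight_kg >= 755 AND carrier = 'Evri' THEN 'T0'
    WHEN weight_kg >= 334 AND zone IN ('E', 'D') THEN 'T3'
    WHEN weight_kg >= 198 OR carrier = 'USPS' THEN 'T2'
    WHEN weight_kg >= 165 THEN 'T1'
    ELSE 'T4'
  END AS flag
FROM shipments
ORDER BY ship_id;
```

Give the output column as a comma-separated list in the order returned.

T2, T3, T2, T3, T2, T3, T2, T2, T2

ship_id=6: weight_kg >= 198 OR carrier = 'USPS' → T2
ship_id=7: weight_kg >= 334 AND zone IN ('E', 'D') → T3
ship_id=8: weight_kg >= 198 OR carrier = 'USPS' → T2
ship_id=9: weight_kg >= 334 AND zone IN ('E', 'D') → T3
ship_id=10: weight_kg >= 198 OR carrier = 'USPS' → T2
ship_id=11: weight_kg >= 334 AND zone IN ('E', 'D') → T3
ship_id=12: weight_kg >= 198 OR carrier = 'USPS' → T2
ship_id=13: weight_kg >= 198 OR carrier = 'USPS' → T2
ship_id=14: weight_kg >= 198 OR carrier = 'USPS' → T2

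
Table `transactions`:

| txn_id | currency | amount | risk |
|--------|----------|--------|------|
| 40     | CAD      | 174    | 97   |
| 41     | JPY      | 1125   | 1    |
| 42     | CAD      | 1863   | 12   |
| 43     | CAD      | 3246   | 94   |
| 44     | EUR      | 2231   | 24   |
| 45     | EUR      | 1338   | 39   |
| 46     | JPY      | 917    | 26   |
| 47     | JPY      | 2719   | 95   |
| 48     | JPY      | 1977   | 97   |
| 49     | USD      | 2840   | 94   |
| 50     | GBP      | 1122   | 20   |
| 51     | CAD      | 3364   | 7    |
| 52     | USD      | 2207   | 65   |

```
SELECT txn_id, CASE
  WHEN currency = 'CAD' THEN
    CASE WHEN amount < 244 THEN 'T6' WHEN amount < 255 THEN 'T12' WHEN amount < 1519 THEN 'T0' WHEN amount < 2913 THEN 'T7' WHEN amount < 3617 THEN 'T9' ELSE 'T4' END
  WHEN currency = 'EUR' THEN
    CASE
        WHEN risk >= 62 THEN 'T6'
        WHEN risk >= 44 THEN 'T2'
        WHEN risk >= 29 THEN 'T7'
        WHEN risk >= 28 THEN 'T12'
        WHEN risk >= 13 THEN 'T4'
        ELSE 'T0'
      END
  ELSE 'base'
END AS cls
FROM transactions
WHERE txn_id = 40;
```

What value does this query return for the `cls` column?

txn_id = 40: currency=CAD, amount=174, risk=97.
currency='CAD' → inner[amount < 244] → T6

T6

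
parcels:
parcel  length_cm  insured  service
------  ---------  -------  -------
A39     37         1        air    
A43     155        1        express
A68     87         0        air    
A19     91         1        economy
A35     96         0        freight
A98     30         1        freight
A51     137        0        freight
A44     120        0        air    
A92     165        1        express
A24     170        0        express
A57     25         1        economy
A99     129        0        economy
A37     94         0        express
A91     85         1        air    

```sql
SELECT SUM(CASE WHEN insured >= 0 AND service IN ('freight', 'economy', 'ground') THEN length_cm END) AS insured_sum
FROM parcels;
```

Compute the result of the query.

parcel=A39: ✗
parcel=A43: ✗
parcel=A68: ✗
parcel=A19: ✓ → 91
parcel=A35: ✓ → 96
parcel=A98: ✓ → 30
parcel=A51: ✓ → 137
parcel=A44: ✗
parcel=A92: ✗
parcel=A24: ✗
parcel=A57: ✓ → 25
parcel=A99: ✓ → 129
parcel=A37: ✗
parcel=A91: ✗
insured_sum = 91 + 96 + 30 + 137 + 25 + 129 = 508

508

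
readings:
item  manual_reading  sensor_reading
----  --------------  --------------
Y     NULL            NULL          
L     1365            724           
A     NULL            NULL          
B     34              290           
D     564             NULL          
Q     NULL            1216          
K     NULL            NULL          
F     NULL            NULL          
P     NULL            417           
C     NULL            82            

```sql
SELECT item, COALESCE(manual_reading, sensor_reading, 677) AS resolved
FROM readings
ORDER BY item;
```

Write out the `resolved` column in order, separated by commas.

677, 34, 82, 564, 677, 677, 1365, 417, 1216, 677

item=A: manual_reading=NULL, sensor_reading=NULL, → literal 677 → 677
item=B: manual_reading=34 → 34
item=C: manual_reading=NULL, sensor_reading=82 → 82
item=D: manual_reading=564 → 564
item=F: manual_reading=NULL, sensor_reading=NULL, → literal 677 → 677
item=K: manual_reading=NULL, sensor_reading=NULL, → literal 677 → 677
item=L: manual_reading=1365 → 1365
item=P: manual_reading=NULL, sensor_reading=417 → 417
item=Q: manual_reading=NULL, sensor_reading=1216 → 1216
item=Y: manual_reading=NULL, sensor_reading=NULL, → literal 677 → 677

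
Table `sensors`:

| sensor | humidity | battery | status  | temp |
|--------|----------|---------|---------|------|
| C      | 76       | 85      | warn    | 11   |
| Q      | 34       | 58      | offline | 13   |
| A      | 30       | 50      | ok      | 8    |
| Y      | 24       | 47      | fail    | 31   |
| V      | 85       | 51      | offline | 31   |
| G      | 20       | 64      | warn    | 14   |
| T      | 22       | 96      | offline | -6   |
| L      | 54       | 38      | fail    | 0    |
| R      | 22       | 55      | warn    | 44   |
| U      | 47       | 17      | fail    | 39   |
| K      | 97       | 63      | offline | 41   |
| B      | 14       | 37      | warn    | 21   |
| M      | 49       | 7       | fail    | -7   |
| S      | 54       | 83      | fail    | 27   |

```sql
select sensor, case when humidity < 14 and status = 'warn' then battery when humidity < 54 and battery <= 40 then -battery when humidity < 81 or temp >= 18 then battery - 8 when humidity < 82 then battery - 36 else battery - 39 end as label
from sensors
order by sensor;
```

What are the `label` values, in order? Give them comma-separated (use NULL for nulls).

sensor=A: humidity < 81 or temp >= 18 → 42
sensor=B: humidity < 54 and battery <= 40 → -37
sensor=C: humidity < 81 or temp >= 18 → 77
sensor=G: humidity < 81 or temp >= 18 → 56
sensor=K: humidity < 81 or temp >= 18 → 55
sensor=L: humidity < 81 or temp >= 18 → 30
sensor=M: humidity < 54 and battery <= 40 → -7
sensor=Q: humidity < 81 or temp >= 18 → 50
sensor=R: humidity < 81 or temp >= 18 → 47
sensor=S: humidity < 81 or temp >= 18 → 75
sensor=T: humidity < 81 or temp >= 18 → 88
sensor=U: humidity < 54 and battery <= 40 → -17
sensor=V: humidity < 81 or temp >= 18 → 43
sensor=Y: humidity < 81 or temp >= 18 → 39

42, -37, 77, 56, 55, 30, -7, 50, 47, 75, 88, -17, 43, 39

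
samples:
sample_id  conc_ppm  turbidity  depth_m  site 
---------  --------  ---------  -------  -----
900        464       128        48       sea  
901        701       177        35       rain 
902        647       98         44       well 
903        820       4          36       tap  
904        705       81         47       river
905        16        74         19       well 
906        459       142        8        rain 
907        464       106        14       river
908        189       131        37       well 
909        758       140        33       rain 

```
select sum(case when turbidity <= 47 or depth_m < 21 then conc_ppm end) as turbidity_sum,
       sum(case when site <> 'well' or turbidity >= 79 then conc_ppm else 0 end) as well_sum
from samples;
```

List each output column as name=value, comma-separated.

[turbidity_sum: turbidity <= 47 or depth_m < 21]
sample_id=900: ✗
sample_id=901: ✗
sample_id=902: ✗
sample_id=903: ✓ → 820
sample_id=904: ✗
sample_id=905: ✓ → 16
sample_id=906: ✓ → 459
sample_id=907: ✓ → 464
sample_id=908: ✗
sample_id=909: ✗
turbidity_sum = 820 + 16 + 459 + 464 = 1759
—
[well_sum: site <> 'well' or turbidity >= 79]
sample_id=900: ✓ → 464
sample_id=901: ✓ → 701
sample_id=902: ✓ → 647
sample_id=903: ✓ → 820
sample_id=904: ✓ → 705
sample_id=905: ✗
sample_id=906: ✓ → 459
sample_id=907: ✓ → 464
sample_id=908: ✓ → 189
sample_id=909: ✓ → 758
well_sum = 464 + 701 + 647 + 820 + 705 + 459 + 464 + 189 + 758 = 5207

turbidity_sum=1759, well_sum=5207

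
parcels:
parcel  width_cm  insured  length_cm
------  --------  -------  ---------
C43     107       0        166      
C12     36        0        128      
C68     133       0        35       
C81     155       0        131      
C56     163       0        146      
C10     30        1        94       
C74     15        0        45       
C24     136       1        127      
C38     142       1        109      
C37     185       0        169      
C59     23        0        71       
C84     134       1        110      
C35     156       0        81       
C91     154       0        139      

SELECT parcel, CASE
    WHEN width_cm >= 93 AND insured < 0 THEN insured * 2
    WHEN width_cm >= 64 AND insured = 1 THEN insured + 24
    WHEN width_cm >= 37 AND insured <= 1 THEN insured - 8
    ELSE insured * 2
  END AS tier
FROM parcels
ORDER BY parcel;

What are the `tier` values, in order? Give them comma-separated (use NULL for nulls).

parcel=C10: ELSE → 2
parcel=C12: ELSE → 0
parcel=C24: width_cm >= 64 AND insured = 1 → 25
parcel=C35: width_cm >= 37 AND insured <= 1 → -8
parcel=C37: width_cm >= 37 AND insured <= 1 → -8
parcel=C38: width_cm >= 64 AND insured = 1 → 25
parcel=C43: width_cm >= 37 AND insured <= 1 → -8
parcel=C56: width_cm >= 37 AND insured <= 1 → -8
parcel=C59: ELSE → 0
parcel=C68: width_cm >= 37 AND insured <= 1 → -8
parcel=C74: ELSE → 0
parcel=C81: width_cm >= 37 AND insured <= 1 → -8
parcel=C84: width_cm >= 64 AND insured = 1 → 25
parcel=C91: width_cm >= 37 AND insured <= 1 → -8

2, 0, 25, -8, -8, 25, -8, -8, 0, -8, 0, -8, 25, -8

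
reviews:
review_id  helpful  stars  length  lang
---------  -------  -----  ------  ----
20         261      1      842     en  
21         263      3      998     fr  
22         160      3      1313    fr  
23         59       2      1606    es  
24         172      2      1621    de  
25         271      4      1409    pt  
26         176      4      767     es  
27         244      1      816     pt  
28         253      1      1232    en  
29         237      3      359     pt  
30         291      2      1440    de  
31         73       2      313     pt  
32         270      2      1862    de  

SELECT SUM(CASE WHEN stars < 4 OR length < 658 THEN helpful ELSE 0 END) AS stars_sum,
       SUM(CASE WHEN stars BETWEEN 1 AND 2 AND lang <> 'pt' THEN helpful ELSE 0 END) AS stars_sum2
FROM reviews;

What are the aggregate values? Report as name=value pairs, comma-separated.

stars_sum=2283, stars_sum2=1306

[stars_sum: stars < 4 OR length < 658]
review_id=20: ✓ → 261
review_id=21: ✓ → 263
review_id=22: ✓ → 160
review_id=23: ✓ → 59
review_id=24: ✓ → 172
review_id=25: ✗
review_id=26: ✗
review_id=27: ✓ → 244
review_id=28: ✓ → 253
review_id=29: ✓ → 237
review_id=30: ✓ → 291
review_id=31: ✓ → 73
review_id=32: ✓ → 270
stars_sum = 261 + 263 + 160 + 59 + 172 + 244 + 253 + 237 + 291 + 73 + 270 = 2283
—
[stars_sum2: stars BETWEEN 1 AND 2 AND lang <> 'pt']
review_id=20: ✓ → 261
review_id=21: ✗
review_id=22: ✗
review_id=23: ✓ → 59
review_id=24: ✓ → 172
review_id=25: ✗
review_id=26: ✗
review_id=27: ✗
review_id=28: ✓ → 253
review_id=29: ✗
review_id=30: ✓ → 291
review_id=31: ✗
review_id=32: ✓ → 270
stars_sum2 = 261 + 59 + 172 + 253 + 291 + 270 = 1306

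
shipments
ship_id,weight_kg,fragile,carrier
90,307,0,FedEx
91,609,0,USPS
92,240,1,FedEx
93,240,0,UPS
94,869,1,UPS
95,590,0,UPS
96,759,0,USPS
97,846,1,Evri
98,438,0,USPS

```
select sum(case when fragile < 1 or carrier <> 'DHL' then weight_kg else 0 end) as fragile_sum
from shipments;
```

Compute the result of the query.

4898

ship_id=90: ✓ → 307
ship_id=91: ✓ → 609
ship_id=92: ✓ → 240
ship_id=93: ✓ → 240
ship_id=94: ✓ → 869
ship_id=95: ✓ → 590
ship_id=96: ✓ → 759
ship_id=97: ✓ → 846
ship_id=98: ✓ → 438
fragile_sum = 307 + 609 + 240 + 240 + 869 + 590 + 759 + 846 + 438 = 4898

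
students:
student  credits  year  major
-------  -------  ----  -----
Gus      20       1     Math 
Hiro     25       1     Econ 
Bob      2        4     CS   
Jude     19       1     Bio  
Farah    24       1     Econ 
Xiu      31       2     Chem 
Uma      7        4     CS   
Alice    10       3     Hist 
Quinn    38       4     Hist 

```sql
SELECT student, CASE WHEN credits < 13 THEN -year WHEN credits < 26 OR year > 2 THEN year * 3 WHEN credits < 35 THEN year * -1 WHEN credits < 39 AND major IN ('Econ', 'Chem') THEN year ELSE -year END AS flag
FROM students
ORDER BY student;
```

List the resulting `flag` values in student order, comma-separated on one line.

student=Alice: credits < 13 → -3
student=Bob: credits < 13 → -4
student=Farah: credits < 26 OR year > 2 → 3
student=Gus: credits < 26 OR year > 2 → 3
student=Hiro: credits < 26 OR year > 2 → 3
student=Jude: credits < 26 OR year > 2 → 3
student=Quinn: credits < 26 OR year > 2 → 12
student=Uma: credits < 13 → -4
student=Xiu: credits < 35 → -2

-3, -4, 3, 3, 3, 3, 12, -4, -2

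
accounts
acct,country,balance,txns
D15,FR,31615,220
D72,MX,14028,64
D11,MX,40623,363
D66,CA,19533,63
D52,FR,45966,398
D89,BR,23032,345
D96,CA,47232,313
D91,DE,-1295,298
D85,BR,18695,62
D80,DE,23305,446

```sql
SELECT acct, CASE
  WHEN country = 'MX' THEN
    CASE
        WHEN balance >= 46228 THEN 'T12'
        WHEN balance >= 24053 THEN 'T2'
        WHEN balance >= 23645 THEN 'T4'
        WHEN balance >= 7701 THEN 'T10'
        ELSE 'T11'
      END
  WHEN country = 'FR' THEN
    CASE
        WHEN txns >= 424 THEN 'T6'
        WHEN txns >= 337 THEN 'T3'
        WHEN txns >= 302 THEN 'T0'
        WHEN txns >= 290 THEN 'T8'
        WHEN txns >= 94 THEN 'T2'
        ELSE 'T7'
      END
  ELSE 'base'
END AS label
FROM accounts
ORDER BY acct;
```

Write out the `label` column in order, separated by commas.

acct=D11: country='MX' → inner[balance >= 24053] → T2
acct=D15: country='FR' → inner[txns >= 94] → T2
acct=D52: country='FR' → inner[txns >= 337] → T3
acct=D66: country='CA' → outer ELSE → base
acct=D72: country='MX' → inner[balance >= 7701] → T10
acct=D80: country='DE' → outer ELSE → base
acct=D85: country='BR' → outer ELSE → base
acct=D89: country='BR' → outer ELSE → base
acct=D91: country='DE' → outer ELSE → base
acct=D96: country='CA' → outer ELSE → base

T2, T2, T3, base, T10, base, base, base, base, base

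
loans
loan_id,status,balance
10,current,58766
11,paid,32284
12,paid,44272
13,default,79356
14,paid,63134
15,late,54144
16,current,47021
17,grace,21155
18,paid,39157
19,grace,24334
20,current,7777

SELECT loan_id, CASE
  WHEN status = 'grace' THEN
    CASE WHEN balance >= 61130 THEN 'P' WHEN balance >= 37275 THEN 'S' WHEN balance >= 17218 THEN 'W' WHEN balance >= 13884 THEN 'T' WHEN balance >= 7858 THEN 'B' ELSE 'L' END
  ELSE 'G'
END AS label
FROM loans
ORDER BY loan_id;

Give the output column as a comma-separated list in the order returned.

G, G, G, G, G, G, G, W, G, W, G

loan_id=10: status='current' → outer ELSE → G
loan_id=11: status='paid' → outer ELSE → G
loan_id=12: status='paid' → outer ELSE → G
loan_id=13: status='default' → outer ELSE → G
loan_id=14: status='paid' → outer ELSE → G
loan_id=15: status='late' → outer ELSE → G
loan_id=16: status='current' → outer ELSE → G
loan_id=17: status='grace' → inner[balance >= 17218] → W
loan_id=18: status='paid' → outer ELSE → G
loan_id=19: status='grace' → inner[balance >= 17218] → W
loan_id=20: status='current' → outer ELSE → G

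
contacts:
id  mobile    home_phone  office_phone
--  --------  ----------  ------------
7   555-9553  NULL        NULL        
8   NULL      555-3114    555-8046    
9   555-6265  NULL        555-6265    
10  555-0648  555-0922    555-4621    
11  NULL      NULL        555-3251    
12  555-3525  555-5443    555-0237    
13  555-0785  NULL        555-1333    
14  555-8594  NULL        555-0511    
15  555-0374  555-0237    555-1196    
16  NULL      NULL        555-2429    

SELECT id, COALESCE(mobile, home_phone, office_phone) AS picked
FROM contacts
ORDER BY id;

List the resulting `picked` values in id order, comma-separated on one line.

555-9553, 555-3114, 555-6265, 555-0648, 555-3251, 555-3525, 555-0785, 555-8594, 555-0374, 555-2429

id=7: mobile=555-9553 → 555-9553
id=8: mobile=NULL, home_phone=555-3114 → 555-3114
id=9: mobile=555-6265 → 555-6265
id=10: mobile=555-0648 → 555-0648
id=11: mobile=NULL, home_phone=NULL, office_phone=555-3251 → 555-3251
id=12: mobile=555-3525 → 555-3525
id=13: mobile=555-0785 → 555-0785
id=14: mobile=555-8594 → 555-8594
id=15: mobile=555-0374 → 555-0374
id=16: mobile=NULL, home_phone=NULL, office_phone=555-2429 → 555-2429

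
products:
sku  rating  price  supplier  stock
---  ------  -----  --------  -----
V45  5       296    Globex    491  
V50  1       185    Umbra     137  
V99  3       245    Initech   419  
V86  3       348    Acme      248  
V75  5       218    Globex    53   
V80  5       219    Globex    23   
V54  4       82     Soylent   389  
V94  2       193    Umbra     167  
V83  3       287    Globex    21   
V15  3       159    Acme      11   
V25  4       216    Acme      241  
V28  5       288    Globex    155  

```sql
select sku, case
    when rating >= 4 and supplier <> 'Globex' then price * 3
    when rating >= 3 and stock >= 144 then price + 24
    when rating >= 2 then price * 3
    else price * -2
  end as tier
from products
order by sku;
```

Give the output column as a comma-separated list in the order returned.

sku=V15: rating >= 2 → 477
sku=V25: rating >= 4 and supplier <> 'Globex' → 648
sku=V28: rating >= 3 and stock >= 144 → 312
sku=V45: rating >= 3 and stock >= 144 → 320
sku=V50: ELSE → -370
sku=V54: rating >= 4 and supplier <> 'Globex' → 246
sku=V75: rating >= 2 → 654
sku=V80: rating >= 2 → 657
sku=V83: rating >= 2 → 861
sku=V86: rating >= 3 and stock >= 144 → 372
sku=V94: rating >= 2 → 579
sku=V99: rating >= 3 and stock >= 144 → 269

477, 648, 312, 320, -370, 246, 654, 657, 861, 372, 579, 269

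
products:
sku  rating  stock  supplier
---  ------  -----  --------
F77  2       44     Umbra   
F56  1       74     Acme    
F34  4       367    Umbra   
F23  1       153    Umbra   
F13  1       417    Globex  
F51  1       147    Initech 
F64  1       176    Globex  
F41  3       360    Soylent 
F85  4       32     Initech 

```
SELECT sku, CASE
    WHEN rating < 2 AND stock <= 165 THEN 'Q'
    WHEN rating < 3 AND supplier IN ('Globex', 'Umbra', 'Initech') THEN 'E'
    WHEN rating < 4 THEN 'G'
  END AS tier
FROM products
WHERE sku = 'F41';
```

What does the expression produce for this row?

sku = F41: rating=3, stock=360, supplier=Soylent.
rating < 2 AND stock <= 165 → false
rating < 3 AND supplier IN ('Globex', 'Umbra', 'Initech') → false
rating < 4 → true → G

G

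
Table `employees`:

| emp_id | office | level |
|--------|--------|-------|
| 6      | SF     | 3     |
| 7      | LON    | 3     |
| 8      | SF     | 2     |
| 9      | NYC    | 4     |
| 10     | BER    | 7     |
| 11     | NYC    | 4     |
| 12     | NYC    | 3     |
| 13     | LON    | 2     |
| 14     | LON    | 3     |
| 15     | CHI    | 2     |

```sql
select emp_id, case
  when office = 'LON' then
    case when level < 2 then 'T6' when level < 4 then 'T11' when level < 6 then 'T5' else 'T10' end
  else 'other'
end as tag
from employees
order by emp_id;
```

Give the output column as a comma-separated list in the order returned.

emp_id=6: office='SF' → outer ELSE → other
emp_id=7: office='LON' → inner[level < 4] → T11
emp_id=8: office='SF' → outer ELSE → other
emp_id=9: office='NYC' → outer ELSE → other
emp_id=10: office='BER' → outer ELSE → other
emp_id=11: office='NYC' → outer ELSE → other
emp_id=12: office='NYC' → outer ELSE → other
emp_id=13: office='LON' → inner[level < 4] → T11
emp_id=14: office='LON' → inner[level < 4] → T11
emp_id=15: office='CHI' → outer ELSE → other

other, T11, other, other, other, other, other, T11, T11, other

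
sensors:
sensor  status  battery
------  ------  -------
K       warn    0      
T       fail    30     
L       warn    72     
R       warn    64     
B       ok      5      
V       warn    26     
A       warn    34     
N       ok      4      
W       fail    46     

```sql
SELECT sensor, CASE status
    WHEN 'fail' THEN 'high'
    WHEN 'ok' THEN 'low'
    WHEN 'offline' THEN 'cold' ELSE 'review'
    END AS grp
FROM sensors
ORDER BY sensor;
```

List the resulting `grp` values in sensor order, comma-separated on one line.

sensor=A: ELSE → review
sensor=B: status='ok' → low
sensor=K: ELSE → review
sensor=L: ELSE → review
sensor=N: status='ok' → low
sensor=R: ELSE → review
sensor=T: status='fail' → high
sensor=V: ELSE → review
sensor=W: status='fail' → high

review, low, review, review, low, review, high, review, high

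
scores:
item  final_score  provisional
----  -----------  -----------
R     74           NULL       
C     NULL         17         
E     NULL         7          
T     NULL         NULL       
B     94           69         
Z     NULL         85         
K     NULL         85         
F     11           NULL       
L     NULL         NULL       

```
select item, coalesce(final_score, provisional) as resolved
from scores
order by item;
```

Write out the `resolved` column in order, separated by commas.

item=B: final_score=94 → 94
item=C: final_score=NULL, provisional=17 → 17
item=E: final_score=NULL, provisional=7 → 7
item=F: final_score=11 → 11
item=K: final_score=NULL, provisional=85 → 85
item=L: final_score=NULL, provisional=NULL (all NULL) → NULL
item=R: final_score=74 → 74
item=T: final_score=NULL, provisional=NULL (all NULL) → NULL
item=Z: final_score=NULL, provisional=85 → 85

94, 17, 7, 11, 85, NULL, 74, NULL, 85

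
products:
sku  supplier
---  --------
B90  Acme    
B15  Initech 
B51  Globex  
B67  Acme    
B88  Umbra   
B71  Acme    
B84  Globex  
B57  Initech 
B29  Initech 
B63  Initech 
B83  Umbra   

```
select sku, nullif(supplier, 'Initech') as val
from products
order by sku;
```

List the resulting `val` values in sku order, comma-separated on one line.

sku=B15: supplier=Initech vs Initech: equal → NULL
sku=B29: supplier=Initech vs Initech: equal → NULL
sku=B51: supplier=Globex vs Initech: differ → Globex
sku=B57: supplier=Initech vs Initech: equal → NULL
sku=B63: supplier=Initech vs Initech: equal → NULL
sku=B67: supplier=Acme vs Initech: differ → Acme
sku=B71: supplier=Acme vs Initech: differ → Acme
sku=B83: supplier=Umbra vs Initech: differ → Umbra
sku=B84: supplier=Globex vs Initech: differ → Globex
sku=B88: supplier=Umbra vs Initech: differ → Umbra
sku=B90: supplier=Acme vs Initech: differ → Acme

NULL, NULL, Globex, NULL, NULL, Acme, Acme, Umbra, Globex, Umbra, Acme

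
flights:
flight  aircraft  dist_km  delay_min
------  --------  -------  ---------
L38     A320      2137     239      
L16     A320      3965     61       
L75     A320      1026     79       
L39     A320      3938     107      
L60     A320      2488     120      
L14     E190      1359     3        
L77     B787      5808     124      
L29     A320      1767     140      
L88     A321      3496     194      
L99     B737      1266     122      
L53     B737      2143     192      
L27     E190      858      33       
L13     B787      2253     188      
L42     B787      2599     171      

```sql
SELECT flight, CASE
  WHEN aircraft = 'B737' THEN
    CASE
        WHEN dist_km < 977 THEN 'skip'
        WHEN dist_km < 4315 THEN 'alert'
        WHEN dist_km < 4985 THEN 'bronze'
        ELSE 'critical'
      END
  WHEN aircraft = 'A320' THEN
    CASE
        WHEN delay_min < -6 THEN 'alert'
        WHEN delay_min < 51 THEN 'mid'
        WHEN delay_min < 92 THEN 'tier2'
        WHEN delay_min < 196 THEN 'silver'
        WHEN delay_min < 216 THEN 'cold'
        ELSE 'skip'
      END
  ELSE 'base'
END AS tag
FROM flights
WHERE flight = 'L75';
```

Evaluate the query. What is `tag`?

flight = L75: aircraft=A320, dist_km=1026, delay_min=79.
aircraft='A320' → inner[delay_min < 92] → tier2

tier2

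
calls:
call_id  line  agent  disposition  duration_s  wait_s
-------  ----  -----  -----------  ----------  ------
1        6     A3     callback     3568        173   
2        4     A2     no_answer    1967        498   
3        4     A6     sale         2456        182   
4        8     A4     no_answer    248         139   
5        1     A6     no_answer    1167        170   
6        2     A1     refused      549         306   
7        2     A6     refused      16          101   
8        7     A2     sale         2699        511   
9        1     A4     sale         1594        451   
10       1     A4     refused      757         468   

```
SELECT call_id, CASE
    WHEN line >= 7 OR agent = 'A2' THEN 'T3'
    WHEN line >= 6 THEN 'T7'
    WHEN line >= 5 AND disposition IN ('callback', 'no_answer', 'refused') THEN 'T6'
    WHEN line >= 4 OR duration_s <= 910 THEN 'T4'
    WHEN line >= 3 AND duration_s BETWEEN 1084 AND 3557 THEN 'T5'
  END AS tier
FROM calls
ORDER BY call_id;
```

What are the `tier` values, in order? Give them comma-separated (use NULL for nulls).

call_id=1: line >= 6 → T7
call_id=2: line >= 7 OR agent = 'A2' → T3
call_id=3: line >= 4 OR duration_s <= 910 → T4
call_id=4: line >= 7 OR agent = 'A2' → T3
call_id=5: (no match → NULL) → NULL
call_id=6: line >= 4 OR duration_s <= 910 → T4
call_id=7: line >= 4 OR duration_s <= 910 → T4
call_id=8: line >= 7 OR agent = 'A2' → T3
call_id=9: (no match → NULL) → NULL
call_id=10: line >= 4 OR duration_s <= 910 → T4

T7, T3, T4, T3, NULL, T4, T4, T3, NULL, T4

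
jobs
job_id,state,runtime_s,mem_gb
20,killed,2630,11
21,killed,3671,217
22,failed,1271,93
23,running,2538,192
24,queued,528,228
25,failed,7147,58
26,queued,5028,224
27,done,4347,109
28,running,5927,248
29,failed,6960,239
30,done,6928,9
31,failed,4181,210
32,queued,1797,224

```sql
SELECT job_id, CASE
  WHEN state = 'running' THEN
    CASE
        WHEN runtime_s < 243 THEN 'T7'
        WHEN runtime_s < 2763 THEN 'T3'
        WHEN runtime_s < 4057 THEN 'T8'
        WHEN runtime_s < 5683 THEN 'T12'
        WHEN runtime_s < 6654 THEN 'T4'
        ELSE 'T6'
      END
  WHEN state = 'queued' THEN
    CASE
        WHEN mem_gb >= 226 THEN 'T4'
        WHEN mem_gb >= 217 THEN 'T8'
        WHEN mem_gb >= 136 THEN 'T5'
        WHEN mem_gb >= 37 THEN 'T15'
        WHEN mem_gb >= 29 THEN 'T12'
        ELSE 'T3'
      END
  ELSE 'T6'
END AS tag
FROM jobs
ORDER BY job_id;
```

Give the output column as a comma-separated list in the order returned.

job_id=20: state='killed' → outer ELSE → T6
job_id=21: state='killed' → outer ELSE → T6
job_id=22: state='failed' → outer ELSE → T6
job_id=23: state='running' → inner[runtime_s < 2763] → T3
job_id=24: state='queued' → inner[mem_gb >= 226] → T4
job_id=25: state='failed' → outer ELSE → T6
job_id=26: state='queued' → inner[mem_gb >= 217] → T8
job_id=27: state='done' → outer ELSE → T6
job_id=28: state='running' → inner[runtime_s < 6654] → T4
job_id=29: state='failed' → outer ELSE → T6
job_id=30: state='done' → outer ELSE → T6
job_id=31: state='failed' → outer ELSE → T6
job_id=32: state='queued' → inner[mem_gb >= 217] → T8

T6, T6, T6, T3, T4, T6, T8, T6, T4, T6, T6, T6, T8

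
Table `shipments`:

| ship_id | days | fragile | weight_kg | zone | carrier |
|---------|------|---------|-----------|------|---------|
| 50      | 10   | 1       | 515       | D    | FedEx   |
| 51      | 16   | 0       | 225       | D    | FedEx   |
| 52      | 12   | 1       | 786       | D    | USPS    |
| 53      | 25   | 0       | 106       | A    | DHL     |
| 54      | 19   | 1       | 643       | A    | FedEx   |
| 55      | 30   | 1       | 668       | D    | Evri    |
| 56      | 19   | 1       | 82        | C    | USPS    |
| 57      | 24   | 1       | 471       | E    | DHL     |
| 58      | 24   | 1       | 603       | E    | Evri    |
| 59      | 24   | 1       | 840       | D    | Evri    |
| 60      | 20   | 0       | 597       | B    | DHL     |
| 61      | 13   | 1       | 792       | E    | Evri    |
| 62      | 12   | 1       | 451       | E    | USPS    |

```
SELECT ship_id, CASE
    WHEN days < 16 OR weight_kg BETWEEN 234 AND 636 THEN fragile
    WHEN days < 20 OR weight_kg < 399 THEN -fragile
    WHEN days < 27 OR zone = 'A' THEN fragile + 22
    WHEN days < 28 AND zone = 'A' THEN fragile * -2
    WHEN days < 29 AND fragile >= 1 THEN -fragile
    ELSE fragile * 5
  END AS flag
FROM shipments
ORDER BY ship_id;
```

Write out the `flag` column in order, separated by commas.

1, 0, 1, 0, -1, 5, -1, 1, 1, 23, 0, 1, 1

ship_id=50: days < 16 OR weight_kg BETWEEN 234 AND 636 → 1
ship_id=51: days < 20 OR weight_kg < 399 → 0
ship_id=52: days < 16 OR weight_kg BETWEEN 234 AND 636 → 1
ship_id=53: days < 20 OR weight_kg < 399 → 0
ship_id=54: days < 20 OR weight_kg < 399 → -1
ship_id=55: ELSE → 5
ship_id=56: days < 20 OR weight_kg < 399 → -1
ship_id=57: days < 16 OR weight_kg BETWEEN 234 AND 636 → 1
ship_id=58: days < 16 OR weight_kg BETWEEN 234 AND 636 → 1
ship_id=59: days < 27 OR zone = 'A' → 23
ship_id=60: days < 16 OR weight_kg BETWEEN 234 AND 636 → 0
ship_id=61: days < 16 OR weight_kg BETWEEN 234 AND 636 → 1
ship_id=62: days < 16 OR weight_kg BETWEEN 234 AND 636 → 1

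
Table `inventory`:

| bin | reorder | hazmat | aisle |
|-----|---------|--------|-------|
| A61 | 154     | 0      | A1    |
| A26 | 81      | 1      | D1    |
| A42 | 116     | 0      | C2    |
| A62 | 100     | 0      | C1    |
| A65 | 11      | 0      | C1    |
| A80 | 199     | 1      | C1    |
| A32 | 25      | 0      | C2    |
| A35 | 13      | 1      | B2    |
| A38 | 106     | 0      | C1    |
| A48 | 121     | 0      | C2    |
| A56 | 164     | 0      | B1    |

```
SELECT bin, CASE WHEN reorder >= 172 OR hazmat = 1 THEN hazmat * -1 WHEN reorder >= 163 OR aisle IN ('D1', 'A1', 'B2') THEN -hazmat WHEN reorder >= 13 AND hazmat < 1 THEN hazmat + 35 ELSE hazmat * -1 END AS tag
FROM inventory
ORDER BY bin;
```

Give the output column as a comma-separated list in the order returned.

bin=A26: reorder >= 172 OR hazmat = 1 → -1
bin=A32: reorder >= 13 AND hazmat < 1 → 35
bin=A35: reorder >= 172 OR hazmat = 1 → -1
bin=A38: reorder >= 13 AND hazmat < 1 → 35
bin=A42: reorder >= 13 AND hazmat < 1 → 35
bin=A48: reorder >= 13 AND hazmat < 1 → 35
bin=A56: reorder >= 163 OR aisle IN ('D1', 'A1', 'B2') → 0
bin=A61: reorder >= 163 OR aisle IN ('D1', 'A1', 'B2') → 0
bin=A62: reorder >= 13 AND hazmat < 1 → 35
bin=A65: ELSE → 0
bin=A80: reorder >= 172 OR hazmat = 1 → -1

-1, 35, -1, 35, 35, 35, 0, 0, 35, 0, -1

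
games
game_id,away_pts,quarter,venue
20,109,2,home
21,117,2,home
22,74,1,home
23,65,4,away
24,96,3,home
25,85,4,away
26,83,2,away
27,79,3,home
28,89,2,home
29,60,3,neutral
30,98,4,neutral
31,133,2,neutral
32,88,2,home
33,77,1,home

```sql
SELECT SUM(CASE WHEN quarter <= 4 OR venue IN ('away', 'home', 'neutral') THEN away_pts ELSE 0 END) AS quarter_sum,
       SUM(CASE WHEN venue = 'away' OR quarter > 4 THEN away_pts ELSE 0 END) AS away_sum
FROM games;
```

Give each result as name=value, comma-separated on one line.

[quarter_sum: quarter <= 4 OR venue IN ('away', 'home', 'neutral')]
game_id=20: ✓ → 109
game_id=21: ✓ → 117
game_id=22: ✓ → 74
game_id=23: ✓ → 65
game_id=24: ✓ → 96
game_id=25: ✓ → 85
game_id=26: ✓ → 83
game_id=27: ✓ → 79
game_id=28: ✓ → 89
game_id=29: ✓ → 60
game_id=30: ✓ → 98
game_id=31: ✓ → 133
game_id=32: ✓ → 88
game_id=33: ✓ → 77
quarter_sum = 109 + 117 + 74 + 65 + 96 + 85 + 83 + 79 + 89 + 60 + 98 + 133 + 88 + 77 = 1253
—
[away_sum: venue = 'away' OR quarter > 4]
game_id=20: ✗
game_id=21: ✗
game_id=22: ✗
game_id=23: ✓ → 65
game_id=24: ✗
game_id=25: ✓ → 85
game_id=26: ✓ → 83
game_id=27: ✗
game_id=28: ✗
game_id=29: ✗
game_id=30: ✗
game_id=31: ✗
game_id=32: ✗
game_id=33: ✗
away_sum = 65 + 85 + 83 = 233

quarter_sum=1253, away_sum=233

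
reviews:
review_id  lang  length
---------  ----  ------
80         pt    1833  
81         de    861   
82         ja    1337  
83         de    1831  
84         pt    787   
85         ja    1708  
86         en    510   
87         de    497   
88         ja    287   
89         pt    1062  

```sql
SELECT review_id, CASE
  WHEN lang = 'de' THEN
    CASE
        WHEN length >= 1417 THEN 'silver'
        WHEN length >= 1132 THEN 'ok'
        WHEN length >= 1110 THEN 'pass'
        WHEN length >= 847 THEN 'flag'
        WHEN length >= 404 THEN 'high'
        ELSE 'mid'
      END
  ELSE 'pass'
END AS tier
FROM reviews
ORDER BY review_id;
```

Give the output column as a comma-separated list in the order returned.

review_id=80: lang='pt' → outer ELSE → pass
review_id=81: lang='de' → inner[length >= 847] → flag
review_id=82: lang='ja' → outer ELSE → pass
review_id=83: lang='de' → inner[length >= 1417] → silver
review_id=84: lang='pt' → outer ELSE → pass
review_id=85: lang='ja' → outer ELSE → pass
review_id=86: lang='en' → outer ELSE → pass
review_id=87: lang='de' → inner[length >= 404] → high
review_id=88: lang='ja' → outer ELSE → pass
review_id=89: lang='pt' → outer ELSE → pass

pass, flag, pass, silver, pass, pass, pass, high, pass, pass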